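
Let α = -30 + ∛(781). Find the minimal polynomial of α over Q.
m_α(x) = x^3 + 90x^2 + 2700x + 26219

Set β = α + 30 = ∛(781), so β^3 = 781. Then (α + 30)^3 - 781 = 0, i.e. α is a root of g(x) = (x + 30)^3 - 781 = x^3 + 90x^2 + 2700x + 26219. Since g(x) = h(x + 30) where h(x) = x^3 - 781, and h is irreducible over Q (because 781 is not a perfect cube, so h has no rational root, and a monic cubic with no rational root is irreducible), g is also irreducible (irreducibility is preserved under the substitution x → x + 30). Hence m_α(x) = x^3 + 90x^2 + 2700x + 26219.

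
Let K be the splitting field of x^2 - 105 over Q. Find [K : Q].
[K : Q] = 2

f(x) = x^2 - 105 factors as (x - √105)(x + √105). The splitting field is K = Q(√105). Since 105 is squarefree and > 1, it is not a perfect square, so x^2 - 105 is irreducible over Q and [Q(√105) : Q] = 2. Hence [K : Q] = 2.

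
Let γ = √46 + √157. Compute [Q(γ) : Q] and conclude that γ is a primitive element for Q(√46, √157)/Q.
[Q(γ) : Q] = 4 (equivalently, Q(γ) = Q(√46, √157))

Obviously Q(γ) ⊆ Q(√46, √157), and [Q(√46, √157):Q] = 4 (since 46, 157 are distinct squarefree integers > 1 with 7222 not a perfect square). To show equality we compute the minimal polynomial of γ. From γ = √46 + √157: γ^2 = 46 + 2√(7222) + 157 = 203 + 2√(7222), so γ^2 - 203 = 2√(7222); squaring, (γ^2 - 203)^2 = 4·7222, i.e. γ^4 - 406γ^2 + 41209 - 28888 = 0, i.e. γ^4 - 406γ^2 + 12321 = 0. So γ is a root of x^4 - 406x^2 + 12321. This polynomial is irreducible over Q: it has no rational root (each ±√46 ± √157 is irrational), and any factorization into two quadratics over Q would force √(7222) ∈ Q (pairing opposite roots) or √46, √157 ∈ Q (other pairings), all impossible. Hence [Q(γ):Q] = 4 = [Q(√46, √157):Q], so Q(γ) = Q(√46, √157).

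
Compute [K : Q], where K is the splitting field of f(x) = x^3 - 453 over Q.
[K : Q] = 6

The roots of x^3 - 453 are ∛453, ω∛453, ω^2∛453 where ω = e^(2πi/3) is a primitive cube root of unity, so K = Q(∛453, ω). Now [Q(∛453):Q] = 3 (since 453 is not a perfect cube, x^3 - 453 is irreducible) and [Q(ω):Q] = 2. Both 2 and 3 divide [K:Q], and [K:Q] ≤ 3·2 = 6, so [K:Q] = 6. (Equivalently: Q(∛453) ⊂ R but ω ∉ R, so [K : Q(∛453)] = 2.)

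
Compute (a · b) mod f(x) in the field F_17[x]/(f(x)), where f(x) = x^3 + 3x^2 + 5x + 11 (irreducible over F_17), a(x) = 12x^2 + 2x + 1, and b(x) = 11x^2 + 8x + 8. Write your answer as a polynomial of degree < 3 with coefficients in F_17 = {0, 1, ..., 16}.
a · b ≡ 8x^2 + 13x + 6 (mod f(x))

Multiply in F_17[x]: a(x)·b(x) = (12x^2 + 2x + 1)·(11x^2 + 8x + 8) = 13x^4 + 16x^3 + 4x^2 + 7x + 8. This has degree ≥ 3, so divide by f(x) over F_17: 13x^4 + 16x^3 + 4x^2 + 7x + 8 = (13x + 11)·(x^3 + 3x^2 + 5x + 11) + (8x^2 + 13x + 6). Hence a·b ≡ 8x^2 + 13x + 6 (mod f). (F_17[x]/(f) is a field with 17^3 = 4913 elements since f is irreducible of degree 3.)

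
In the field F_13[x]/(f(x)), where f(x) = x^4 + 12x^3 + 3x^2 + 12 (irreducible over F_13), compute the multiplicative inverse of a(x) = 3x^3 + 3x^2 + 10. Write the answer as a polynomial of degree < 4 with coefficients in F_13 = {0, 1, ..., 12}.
a(x)^(-1) ≡ 8x^3 + 5x^2 + 8x + 1 (mod f(x))

Since f is irreducible over F_13, F_13[x]/(f) is a field and a(x) ≠ 0 has an inverse. Apply the extended Euclidean algorithm to f(x) and a(x) in F_13[x]: f(x) = (9x + 8)·a(x) + (5x^2 + x + 10);  a(x) = (11x + 1)·(5x^2 + x + 10) + (6x);  (5x^2 + x + 10) = (3x + 11)·(6x) + (10). The last nonzero remainder is the constant 10 = gcd(f, a) in F_13. Back-substituting through the division chain expresses 10 = s(x)·a(x) + t(x)·f(x) with s(x) ≡ 2x^3 + 11x^2 + 2x + 10 (mod f), so (2x^3 + 11x^2 + 2x + 10)·a(x) ≡ 10 (mod f). Multiplying by 10^(-1) ≡ 4 in F_13 gives a(x)^(-1) ≡ 4·(2x^3 + 11x^2 + 2x + 10) ≡ 8x^3 + 5x^2 + 8x + 1 (mod f). Check: (3x^3 + 3x^2 + 10)·(8x^3 + 5x^2 + 8x + 1) = 11x^6 + 3x^3 + x^2 + 2x + 10 ≡ 1 (mod x^4 + 12x^3 + 3x^2 + 12).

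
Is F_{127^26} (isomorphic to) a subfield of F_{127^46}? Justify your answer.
No: F_{127^26} is not a subfield of F_{127^46}

F_{p^m} embeds in F_{p^n} iff m | n. Here 26 ∤ 46 (since 46 = 1·26 + 20 with remainder 20 ≠ 0), so F_{127^26} is not a subfield of F_{127^46}. Equivalently: if it were, the tower law would give 26 = [F_{127^26}:F_127] dividing [F_{127^46}:F_127] = 46, contradiction.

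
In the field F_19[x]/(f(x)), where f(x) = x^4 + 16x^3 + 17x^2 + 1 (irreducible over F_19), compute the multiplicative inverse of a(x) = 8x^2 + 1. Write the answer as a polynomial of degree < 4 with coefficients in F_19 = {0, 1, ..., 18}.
a(x)^(-1) ≡ x^3 + 15x^2 + 8x + 12 (mod f(x))

Since f is irreducible over F_19, F_19[x]/(f) is a field and a(x) ≠ 0 has an inverse. Apply the extended Euclidean algorithm to f(x) and a(x) in F_19[x]: f(x) = (12x^2 + 2x + 3)·a(x) + (17x + 17);  a(x) = (15x + 4)·(17x + 17) + (9). The last nonzero remainder is the constant 9 = gcd(f, a) in F_19. Back-substituting through the division chain expresses 9 = s(x)·a(x) + t(x)·f(x) with s(x) ≡ 9x^3 + 2x^2 + 15x + 13 (mod f), so (9x^3 + 2x^2 + 15x + 13)·a(x) ≡ 9 (mod f). Multiplying by 9^(-1) ≡ 17 in F_19 gives a(x)^(-1) ≡ 17·(9x^3 + 2x^2 + 15x + 13) ≡ x^3 + 15x^2 + 8x + 12 (mod f). Check: (8x^2 + 1)·(x^3 + 15x^2 + 8x + 12) = 8x^5 + 6x^4 + 8x^3 + 16x^2 + 8x + 12 ≡ 1 (mod x^4 + 16x^3 + 17x^2 + 1).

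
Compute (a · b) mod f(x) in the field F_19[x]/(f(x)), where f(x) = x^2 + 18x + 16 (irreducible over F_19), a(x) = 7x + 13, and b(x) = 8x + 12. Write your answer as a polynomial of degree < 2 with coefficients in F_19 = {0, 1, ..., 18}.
a · b ≡ 16x + 1 (mod f(x))

Multiply in F_19[x]: a(x)·b(x) = (7x + 13)·(8x + 12) = 18x^2 + 17x + 4. This has degree ≥ 2, so divide by f(x) over F_19: 18x^2 + 17x + 4 = (18)·(x^2 + 18x + 16) + (16x + 1). Hence a·b ≡ 16x + 1 (mod f). (F_19[x]/(f) is a field with 19^2 = 361 elements since f is irreducible of degree 2.)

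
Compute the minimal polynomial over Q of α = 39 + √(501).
m_α(x) = x^2 - 78x + 1020

From α - 39 = √(501), squaring gives (α - 39)^2 = 501, i.e. α^2 - 78α + 1521 = 501, so α^2 - 78α + 1020 = 0. The discriminant of x^2 - 78x + 1020 is (-78)^2 - 4·(1020) = 6084 - 4080 = 2004, and 4·(501) is not a perfect square in Q since 501 is squarefree and ≠ 1. Hence x^2 - 78x + 1020 is irreducible over Q and is the minimal polynomial of α.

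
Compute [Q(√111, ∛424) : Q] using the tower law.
[Q(√111, ∛424) : Q] = 6

Let L = Q(√111, ∛424). Since Q(√111) ⊂ L and [Q(√111):Q] = 2, the tower law gives 2 | [L:Q]. Likewise Q(∛424) ⊂ L with [Q(∛424):Q] = 3 (because 424 is not a perfect cube), so 3 | [L:Q]. As gcd(2,3) = 1, [L:Q] is divisible by 6. Conversely L is generated over Q by √111 and ∛424, so [L:Q] ≤ 2·3 = 6. Therefore [Q(√111, ∛424) : Q] = 6.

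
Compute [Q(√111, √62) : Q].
[Q(√111, √62) : Q] = 4

[Q(√111):Q] = 2 (min poly x^2 - 111, irreducible since 111 is squarefree > 1). For the top step, suppose √62 ∈ Q(√111), say √62 = c + d√111 with c, d ∈ Q. Squaring: 62 = c^2 + 111d^2 + 2cd√111. Since √111 ∉ Q this forces 2cd = 0. If d = 0 then √62 = c ∈ Q, contradicting 62 squarefree > 1. If c = 0 then 62 = 111d^2, so 111·62 = (111d)^2 is a perfect square in Q — but 111·62 = 6882 is not a perfect square (since 111 and 62 are distinct squarefree integers). Contradiction. Hence √62 ∉ Q(√111), so x^2 - 62 stays irreducible over Q(√111) and [Q(√111, √62) : Q(√111)] = 2. By the tower law, [Q(√111, √62) : Q] = 2 · 2 = 4.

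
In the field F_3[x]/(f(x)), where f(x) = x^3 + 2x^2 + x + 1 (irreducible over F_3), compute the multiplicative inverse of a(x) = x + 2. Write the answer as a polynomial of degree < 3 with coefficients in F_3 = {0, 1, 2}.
a(x)^(-1) ≡ x^2 + 1 (mod f(x))

Since f is irreducible over F_3, F_3[x]/(f) is a field and a(x) ≠ 0 has an inverse. Apply the extended Euclidean algorithm to f(x) and a(x) in F_3[x]: f(x) = (x^2 + 1)·a(x) + (2). The last nonzero remainder is the constant 2 = gcd(f, a) in F_3. Back-substituting through the division chain expresses 2 = s(x)·a(x) + t(x)·f(x) with s(x) ≡ 2x^2 + 2 (mod f), so (2x^2 + 2)·a(x) ≡ 2 (mod f). Multiplying by 2^(-1) ≡ 2 in F_3 gives a(x)^(-1) ≡ 2·(2x^2 + 2) ≡ x^2 + 1 (mod f). Check: (x + 2)·(x^2 + 1) = x^3 + 2x^2 + x + 2 ≡ 1 (mod x^3 + 2x^2 + x + 1).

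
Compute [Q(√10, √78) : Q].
[Q(√10, √78) : Q] = 4

[Q(√10):Q] = 2 (min poly x^2 - 10, irreducible since 10 is squarefree > 1). For the top step, suppose √78 ∈ Q(√10), say √78 = c + d√10 with c, d ∈ Q. Squaring: 78 = c^2 + 10d^2 + 2cd√10. Since √10 ∉ Q this forces 2cd = 0. If d = 0 then √78 = c ∈ Q, contradicting 78 squarefree > 1. If c = 0 then 78 = 10d^2, so 10·78 = (10d)^2 is a perfect square in Q — but 10·78 = 780 is not a perfect square (since 10 and 78 are distinct squarefree integers). Contradiction. Hence √78 ∉ Q(√10), so x^2 - 78 stays irreducible over Q(√10) and [Q(√10, √78) : Q(√10)] = 2. By the tower law, [Q(√10, √78) : Q] = 2 · 2 = 4.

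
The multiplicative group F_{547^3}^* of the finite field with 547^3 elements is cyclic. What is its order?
|F_{547^3}^*| = 163667322

F_{547^3} has 547^3 = 163667323 elements; its multiplicative group consists of all nonzero elements, so |F_{547^3}^*| = 163667323 - 1 = 163667322. (It is cyclic since any finite subgroup of the multiplicative group of a field is cyclic.)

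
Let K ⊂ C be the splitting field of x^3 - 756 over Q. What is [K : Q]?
[K : Q] = 6

The roots of x^3 - 756 are ∛756, ω∛756, ω^2∛756 where ω = e^(2πi/3) is a primitive cube root of unity, so K = Q(∛756, ω). Now [Q(∛756):Q] = 3 (since 756 is not a perfect cube, x^3 - 756 is irreducible) and [Q(ω):Q] = 2. Both 2 and 3 divide [K:Q], and [K:Q] ≤ 3·2 = 6, so [K:Q] = 6. (Equivalently: Q(∛756) ⊂ R but ω ∉ R, so [K : Q(∛756)] = 2.)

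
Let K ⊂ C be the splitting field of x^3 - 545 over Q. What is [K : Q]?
[K : Q] = 6

The roots of x^3 - 545 are ∛545, ω∛545, ω^2∛545 where ω = e^(2πi/3) is a primitive cube root of unity, so K = Q(∛545, ω). Now [Q(∛545):Q] = 3 (since 545 is not a perfect cube, x^3 - 545 is irreducible) and [Q(ω):Q] = 2. Both 2 and 3 divide [K:Q], and [K:Q] ≤ 3·2 = 6, so [K:Q] = 6. (Equivalently: Q(∛545) ⊂ R but ω ∉ R, so [K : Q(∛545)] = 2.)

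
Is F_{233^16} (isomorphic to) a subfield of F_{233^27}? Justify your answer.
No: F_{233^16} is not a subfield of F_{233^27}

F_{p^m} embeds in F_{p^n} iff m | n. Here 16 ∤ 27 (since 27 = 1·16 + 11 with remainder 11 ≠ 0), so F_{233^16} is not a subfield of F_{233^27}. Equivalently: if it were, the tower law would give 16 = [F_{233^16}:F_233] dividing [F_{233^27}:F_233] = 27, contradiction.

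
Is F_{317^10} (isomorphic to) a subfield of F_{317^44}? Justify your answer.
No: F_{317^10} is not a subfield of F_{317^44}

F_{p^m} embeds in F_{p^n} iff m | n. Here 10 ∤ 44 (since 44 = 4·10 + 4 with remainder 4 ≠ 0), so F_{317^10} is not a subfield of F_{317^44}. Equivalently: if it were, the tower law would give 10 = [F_{317^10}:F_317] dividing [F_{317^44}:F_317] = 44, contradiction.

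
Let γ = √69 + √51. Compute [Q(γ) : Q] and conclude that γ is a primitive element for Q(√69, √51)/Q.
[Q(γ) : Q] = 4 (equivalently, Q(γ) = Q(√69, √51))

Obviously Q(γ) ⊆ Q(√69, √51), and [Q(√69, √51):Q] = 4 (since 69, 51 are distinct squarefree integers > 1 with 3519 not a perfect square). To show equality we compute the minimal polynomial of γ. From γ = √69 + √51: γ^2 = 69 + 2√(3519) + 51 = 120 + 2√(3519), so γ^2 - 120 = 2√(3519); squaring, (γ^2 - 120)^2 = 4·3519, i.e. γ^4 - 240γ^2 + 14400 - 14076 = 0, i.e. γ^4 - 240γ^2 + 324 = 0. So γ is a root of x^4 - 240x^2 + 324. This polynomial is irreducible over Q: it has no rational root (each ±√69 ± √51 is irrational), and any factorization into two quadratics over Q would force √(3519) ∈ Q (pairing opposite roots) or √69, √51 ∈ Q (other pairings), all impossible. Hence [Q(γ):Q] = 4 = [Q(√69, √51):Q], so Q(γ) = Q(√69, √51).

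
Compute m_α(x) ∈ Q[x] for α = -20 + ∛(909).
m_α(x) = x^3 + 60x^2 + 1200x + 7091

Set β = α + 20 = ∛(909), so β^3 = 909. Then (α + 20)^3 - 909 = 0, i.e. α is a root of g(x) = (x + 20)^3 - 909 = x^3 + 60x^2 + 1200x + 7091. Since g(x) = h(x + 20) where h(x) = x^3 - 909, and h is irreducible over Q (because 909 is not a perfect cube, so h has no rational root, and a monic cubic with no rational root is irreducible), g is also irreducible (irreducibility is preserved under the substitution x → x + 20). Hence m_α(x) = x^3 + 60x^2 + 1200x + 7091.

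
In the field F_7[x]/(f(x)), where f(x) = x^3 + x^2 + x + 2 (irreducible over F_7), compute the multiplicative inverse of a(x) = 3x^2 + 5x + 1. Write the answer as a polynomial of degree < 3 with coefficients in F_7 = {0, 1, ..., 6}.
a(x)^(-1) ≡ 6x^2 + 2x + 2 (mod f(x))

Since f is irreducible over F_7, F_7[x]/(f) is a field and a(x) ≠ 0 has an inverse. Apply the extended Euclidean algorithm to f(x) and a(x) in F_7[x]: f(x) = (5x + 6)·a(x) + (x + 3);  a(x) = (3x + 3)·(x + 3) + (6). The last nonzero remainder is the constant 6 = gcd(f, a) in F_7. Back-substituting through the division chain expresses 6 = s(x)·a(x) + t(x)·f(x) with s(x) ≡ x^2 + 5x + 5 (mod f), so (x^2 + 5x + 5)·a(x) ≡ 6 (mod f). Multiplying by 6^(-1) ≡ 6 in F_7 gives a(x)^(-1) ≡ 6·(x^2 + 5x + 5) ≡ 6x^2 + 2x + 2 (mod f). Check: (3x^2 + 5x + 1)·(6x^2 + 2x + 2) = 4x^4 + x^3 + x^2 + 5x + 2 ≡ 1 (mod x^3 + x^2 + x + 2).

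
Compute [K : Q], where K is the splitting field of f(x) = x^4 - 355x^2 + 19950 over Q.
[K : Q] = 4

Solving the quadratic in x^2: x^2 = (355 ± √(355^2 - 4·19950))/2 = (355 ± √46225)/2 = (355 ± 215)/2, giving x^2 = 70 or x^2 = 285. So f(x) = (x^2 - 70)(x^2 - 285) and the roots of f are ±√70, ±√285. Hence the splitting field is K = Q(√70, √285). Since 70 and 285 are distinct squarefree integers > 1, their product 19950 is not a perfect square, so √285 ∉ Q(√70). By the tower law [K:Q] = [Q(√70,√285):Q(√70)] · [Q(√70):Q] = 2 · 2 = 4.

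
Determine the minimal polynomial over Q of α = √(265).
m_α(x) = x^2 - 265

α satisfies α^2 - 265 = 0, so x^2 - 265 annihilates α. Since d = 265 is squarefree and ≠ 1, it is not a perfect square in Q, so x^2 - 265 has no rational root and is therefore irreducible over Q (a degree-2 polynomial over a field is irreducible iff it has no root). Hence m_α(x) = x^2 - 265.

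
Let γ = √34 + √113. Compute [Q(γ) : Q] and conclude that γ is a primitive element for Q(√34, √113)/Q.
[Q(γ) : Q] = 4 (equivalently, Q(γ) = Q(√34, √113))

Obviously Q(γ) ⊆ Q(√34, √113), and [Q(√34, √113):Q] = 4 (since 34, 113 are distinct squarefree integers > 1 with 3842 not a perfect square). To show equality we compute the minimal polynomial of γ. From γ = √34 + √113: γ^2 = 34 + 2√(3842) + 113 = 147 + 2√(3842), so γ^2 - 147 = 2√(3842); squaring, (γ^2 - 147)^2 = 4·3842, i.e. γ^4 - 294γ^2 + 21609 - 15368 = 0, i.e. γ^4 - 294γ^2 + 6241 = 0. So γ is a root of x^4 - 294x^2 + 6241. This polynomial is irreducible over Q: it has no rational root (each ±√34 ± √113 is irrational), and any factorization into two quadratics over Q would force √(3842) ∈ Q (pairing opposite roots) or √34, √113 ∈ Q (other pairings), all impossible. Hence [Q(γ):Q] = 4 = [Q(√34, √113):Q], so Q(γ) = Q(√34, √113).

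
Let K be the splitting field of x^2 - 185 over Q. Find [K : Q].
[K : Q] = 2

f(x) = x^2 - 185 factors as (x - √185)(x + √185). The splitting field is K = Q(√185). Since 185 is squarefree and > 1, it is not a perfect square, so x^2 - 185 is irreducible over Q and [Q(√185) : Q] = 2. Hence [K : Q] = 2.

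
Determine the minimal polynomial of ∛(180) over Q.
m_α(x) = x^3 - 180

α satisfies α^3 = 180, so x^3 - 180 annihilates α. By the rational root test, a rational root p/q (in lowest terms) of x^3 - 180 would satisfy p^3 = 180 q^3, forcing q = 1 and p^3 = 180; but 180 is not a perfect cube, contradiction. A monic cubic over Q with no rational root is irreducible (any nontrivial factorization would include a linear factor). Hence x^3 - 180 is the minimal polynomial of α, and in particular [Q(α):Q] = 3.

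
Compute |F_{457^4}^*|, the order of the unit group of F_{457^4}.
|F_{457^4}^*| = 43617904800

F_{457^4} has 457^4 = 43617904801 elements; its multiplicative group consists of all nonzero elements, so |F_{457^4}^*| = 43617904801 - 1 = 43617904800. (It is cyclic since any finite subgroup of the multiplicative group of a field is cyclic.)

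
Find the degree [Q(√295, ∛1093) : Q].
[Q(√295, ∛1093) : Q] = 6

Let L = Q(√295, ∛1093). Since Q(√295) ⊂ L and [Q(√295):Q] = 2, the tower law gives 2 | [L:Q]. Likewise Q(∛1093) ⊂ L with [Q(∛1093):Q] = 3 (because 1093 is not a perfect cube), so 3 | [L:Q]. As gcd(2,3) = 1, [L:Q] is divisible by 6. Conversely L is generated over Q by √295 and ∛1093, so [L:Q] ≤ 2·3 = 6. Therefore [Q(√295, ∛1093) : Q] = 6.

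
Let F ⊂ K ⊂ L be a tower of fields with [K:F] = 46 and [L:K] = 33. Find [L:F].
[L:F] = 1518

The tower law says that for any tower of field extensions F ⊂ K ⊂ L with finite degrees, [L:F] = [L:K] · [K:F]. Here this gives [L:F] = 33 · 46 = 1518.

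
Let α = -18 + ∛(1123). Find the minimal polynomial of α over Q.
m_α(x) = x^3 + 54x^2 + 972x + 4709

Set β = α + 18 = ∛(1123), so β^3 = 1123. Then (α + 18)^3 - 1123 = 0, i.e. α is a root of g(x) = (x + 18)^3 - 1123 = x^3 + 54x^2 + 972x + 4709. Since g(x) = h(x + 18) where h(x) = x^3 - 1123, and h is irreducible over Q (because 1123 is not a perfect cube, so h has no rational root, and a monic cubic with no rational root is irreducible), g is also irreducible (irreducibility is preserved under the substitution x → x + 18). Hence m_α(x) = x^3 + 54x^2 + 972x + 4709.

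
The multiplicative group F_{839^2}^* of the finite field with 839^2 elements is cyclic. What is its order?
|F_{839^2}^*| = 703920

F_{839^2} has 839^2 = 703921 elements; its multiplicative group consists of all nonzero elements, so |F_{839^2}^*| = 703921 - 1 = 703920. (It is cyclic since any finite subgroup of the multiplicative group of a field is cyclic.)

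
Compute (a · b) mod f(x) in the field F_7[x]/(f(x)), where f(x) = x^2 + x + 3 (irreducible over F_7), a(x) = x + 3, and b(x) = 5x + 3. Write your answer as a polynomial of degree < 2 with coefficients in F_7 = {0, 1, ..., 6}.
a · b ≡ 6x + 1 (mod f(x))

Multiply in F_7[x]: a(x)·b(x) = (x + 3)·(5x + 3) = 5x^2 + 4x + 2. This has degree ≥ 2, so divide by f(x) over F_7: 5x^2 + 4x + 2 = (5)·(x^2 + x + 3) + (6x + 1). Hence a·b ≡ 6x + 1 (mod f). (F_7[x]/(f) is a field with 7^2 = 49 elements since f is irreducible of degree 2.)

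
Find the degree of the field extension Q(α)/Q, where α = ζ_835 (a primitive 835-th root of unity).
[Q(α):Q] = 664

The minimal polynomial of ζ_835 over Q is the 835-th cyclotomic polynomial Φ_835(x), which is irreducible over Q and has degree φ(835) = 664. Hence [Q(α):Q] = φ(835) = 664.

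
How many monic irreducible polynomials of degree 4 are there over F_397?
There are 6210109818 monic irreducible polynomials of degree 4 over F_397

Each element of F_{397^4} that lies in no proper subfield is a root of exactly one monic irreducible of degree 4 over F_397, and each such polynomial has 4 distinct roots in F_{397^4}. By Möbius inversion the count is N_397(4) = (1/4) Σ_{d|4} μ(4/d) · 397^d = (1/4)(μ(4)·397^1 + μ(2)·397^2 + μ(1)·397^4) = 24840439272/4 = 6210109818.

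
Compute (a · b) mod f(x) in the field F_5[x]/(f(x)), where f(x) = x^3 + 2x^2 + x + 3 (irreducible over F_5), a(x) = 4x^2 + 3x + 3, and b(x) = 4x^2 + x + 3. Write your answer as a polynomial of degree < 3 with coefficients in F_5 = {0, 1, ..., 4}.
a · b ≡ 3x^2 + 2 (mod f(x))

Multiply in F_5[x]: a(x)·b(x) = (4x^2 + 3x + 3)·(4x^2 + x + 3) = x^4 + x^3 + 2x^2 + 2x + 4. This has degree ≥ 3, so divide by f(x) over F_5: x^4 + x^3 + 2x^2 + 2x + 4 = (x + 4)·(x^3 + 2x^2 + x + 3) + (3x^2 + 2). Hence a·b ≡ 3x^2 + 2 (mod f). (F_5[x]/(f) is a field with 5^3 = 125 elements since f is irreducible of degree 3.)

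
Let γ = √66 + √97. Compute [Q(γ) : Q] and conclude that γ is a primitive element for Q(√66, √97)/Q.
[Q(γ) : Q] = 4 (equivalently, Q(γ) = Q(√66, √97))

Obviously Q(γ) ⊆ Q(√66, √97), and [Q(√66, √97):Q] = 4 (since 66, 97 are distinct squarefree integers > 1 with 6402 not a perfect square). To show equality we compute the minimal polynomial of γ. From γ = √66 + √97: γ^2 = 66 + 2√(6402) + 97 = 163 + 2√(6402), so γ^2 - 163 = 2√(6402); squaring, (γ^2 - 163)^2 = 4·6402, i.e. γ^4 - 326γ^2 + 26569 - 25608 = 0, i.e. γ^4 - 326γ^2 + 961 = 0. So γ is a root of x^4 - 326x^2 + 961. This polynomial is irreducible over Q: it has no rational root (each ±√66 ± √97 is irrational), and any factorization into two quadratics over Q would force √(6402) ∈ Q (pairing opposite roots) or √66, √97 ∈ Q (other pairings), all impossible. Hence [Q(γ):Q] = 4 = [Q(√66, √97):Q], so Q(γ) = Q(√66, √97).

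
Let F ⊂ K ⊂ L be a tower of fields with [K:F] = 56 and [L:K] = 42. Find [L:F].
[L:F] = 2352

The tower law says that for any tower of field extensions F ⊂ K ⊂ L with finite degrees, [L:F] = [L:K] · [K:F]. Here this gives [L:F] = 42 · 56 = 2352.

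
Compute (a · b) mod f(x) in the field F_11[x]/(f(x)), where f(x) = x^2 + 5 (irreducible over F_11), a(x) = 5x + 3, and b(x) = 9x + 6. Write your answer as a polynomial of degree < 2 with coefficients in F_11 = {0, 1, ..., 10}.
a · b ≡ 2x + 2 (mod f(x))

Multiply in F_11[x]: a(x)·b(x) = (5x + 3)·(9x + 6) = x^2 + 2x + 7. This has degree ≥ 2, so divide by f(x) over F_11: x^2 + 2x + 7 = (1)·(x^2 + 5) + (2x + 2). Hence a·b ≡ 2x + 2 (mod f). (F_11[x]/(f) is a field with 11^2 = 121 elements since f is irreducible of degree 2.)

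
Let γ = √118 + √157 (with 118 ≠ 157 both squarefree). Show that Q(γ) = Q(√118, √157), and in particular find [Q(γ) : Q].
[Q(γ) : Q] = 4 (equivalently, Q(γ) = Q(√118, √157))

Obviously Q(γ) ⊆ Q(√118, √157), and [Q(√118, √157):Q] = 4 (since 118, 157 are distinct squarefree integers > 1 with 18526 not a perfect square). To show equality we compute the minimal polynomial of γ. From γ = √118 + √157: γ^2 = 118 + 2√(18526) + 157 = 275 + 2√(18526), so γ^2 - 275 = 2√(18526); squaring, (γ^2 - 275)^2 = 4·18526, i.e. γ^4 - 550γ^2 + 75625 - 74104 = 0, i.e. γ^4 - 550γ^2 + 1521 = 0. So γ is a root of x^4 - 550x^2 + 1521. This polynomial is irreducible over Q: it has no rational root (each ±√118 ± √157 is irrational), and any factorization into two quadratics over Q would force √(18526) ∈ Q (pairing opposite roots) or √118, √157 ∈ Q (other pairings), all impossible. Hence [Q(γ):Q] = 4 = [Q(√118, √157):Q], so Q(γ) = Q(√118, √157).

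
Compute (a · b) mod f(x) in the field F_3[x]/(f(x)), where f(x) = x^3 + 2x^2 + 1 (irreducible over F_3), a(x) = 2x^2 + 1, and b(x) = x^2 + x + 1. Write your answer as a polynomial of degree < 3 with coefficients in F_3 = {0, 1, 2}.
a · b ≡ x^2 + 2x (mod f(x))

Multiply in F_3[x]: a(x)·b(x) = (2x^2 + 1)·(x^2 + x + 1) = 2x^4 + 2x^3 + x + 1. This has degree ≥ 3, so divide by f(x) over F_3: 2x^4 + 2x^3 + x + 1 = (2x + 1)·(x^3 + 2x^2 + 1) + (x^2 + 2x). Hence a·b ≡ x^2 + 2x (mod f). (F_3[x]/(f) is a field with 3^3 = 27 elements since f is irreducible of degree 3.)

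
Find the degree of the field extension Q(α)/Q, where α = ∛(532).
[Q(α):Q] = 3

The minimal polynomial of α is x^3 - 532, irreducible over Q since 532 is not a perfect cube (so x^3 - 532 has no rational root). Hence [Q(α):Q] = deg(m_α) = 3.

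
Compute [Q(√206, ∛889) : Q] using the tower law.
[Q(√206, ∛889) : Q] = 6

Let L = Q(√206, ∛889). Since Q(√206) ⊂ L and [Q(√206):Q] = 2, the tower law gives 2 | [L:Q]. Likewise Q(∛889) ⊂ L with [Q(∛889):Q] = 3 (because 889 is not a perfect cube), so 3 | [L:Q]. As gcd(2,3) = 1, [L:Q] is divisible by 6. Conversely L is generated over Q by √206 and ∛889, so [L:Q] ≤ 2·3 = 6. Therefore [Q(√206, ∛889) : Q] = 6.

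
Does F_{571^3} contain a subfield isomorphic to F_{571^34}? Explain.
No: F_{571^34} is not a subfield of F_{571^3}

F_{p^m} embeds in F_{p^n} iff m | n. Here 34 ∤ 3 (since 3 = 0·34 + 3 with remainder 3 ≠ 0), so F_{571^34} is not a subfield of F_{571^3}. Equivalently: if it were, the tower law would give 34 = [F_{571^34}:F_571] dividing [F_{571^3}:F_571] = 3, contradiction.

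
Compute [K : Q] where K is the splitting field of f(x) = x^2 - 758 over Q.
[K : Q] = 2

f(x) = x^2 - 758 factors as (x - √758)(x + √758). The splitting field is K = Q(√758). Since 758 is squarefree and > 1, it is not a perfect square, so x^2 - 758 is irreducible over Q and [Q(√758) : Q] = 2. Hence [K : Q] = 2.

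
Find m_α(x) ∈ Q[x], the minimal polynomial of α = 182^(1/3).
m_α(x) = x^3 - 182

α satisfies α^3 = 182, so x^3 - 182 annihilates α. By the rational root test, a rational root p/q (in lowest terms) of x^3 - 182 would satisfy p^3 = 182 q^3, forcing q = 1 and p^3 = 182; but 182 is not a perfect cube, contradiction. A monic cubic over Q with no rational root is irreducible (any nontrivial factorization would include a linear factor). Hence x^3 - 182 is the minimal polynomial of α, and in particular [Q(α):Q] = 3.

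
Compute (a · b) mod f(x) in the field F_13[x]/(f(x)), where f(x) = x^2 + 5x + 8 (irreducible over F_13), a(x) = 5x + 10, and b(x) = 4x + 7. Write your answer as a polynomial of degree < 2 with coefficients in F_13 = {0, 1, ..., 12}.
a · b ≡ x + 1 (mod f(x))

Multiply in F_13[x]: a(x)·b(x) = (5x + 10)·(4x + 7) = 7x^2 + 10x + 5. This has degree ≥ 2, so divide by f(x) over F_13: 7x^2 + 10x + 5 = (7)·(x^2 + 5x + 8) + (x + 1). Hence a·b ≡ x + 1 (mod f). (F_13[x]/(f) is a field with 13^2 = 169 elements since f is irreducible of degree 2.)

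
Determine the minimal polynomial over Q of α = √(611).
m_α(x) = x^2 - 611

α satisfies α^2 - 611 = 0, so x^2 - 611 annihilates α. Since d = 611 is squarefree and ≠ 1, it is not a perfect square in Q, so x^2 - 611 has no rational root and is therefore irreducible over Q (a degree-2 polynomial over a field is irreducible iff it has no root). Hence m_α(x) = x^2 - 611.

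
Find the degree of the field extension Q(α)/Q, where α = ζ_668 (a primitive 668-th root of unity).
[Q(α):Q] = 332

The minimal polynomial of ζ_668 over Q is the 668-th cyclotomic polynomial Φ_668(x), which is irreducible over Q and has degree φ(668) = 332. Hence [Q(α):Q] = φ(668) = 332.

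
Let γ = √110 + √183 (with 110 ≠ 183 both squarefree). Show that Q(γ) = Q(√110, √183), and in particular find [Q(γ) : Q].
[Q(γ) : Q] = 4 (equivalently, Q(γ) = Q(√110, √183))

Obviously Q(γ) ⊆ Q(√110, √183), and [Q(√110, √183):Q] = 4 (since 110, 183 are distinct squarefree integers > 1 with 20130 not a perfect square). To show equality we compute the minimal polynomial of γ. From γ = √110 + √183: γ^2 = 110 + 2√(20130) + 183 = 293 + 2√(20130), so γ^2 - 293 = 2√(20130); squaring, (γ^2 - 293)^2 = 4·20130, i.e. γ^4 - 586γ^2 + 85849 - 80520 = 0, i.e. γ^4 - 586γ^2 + 5329 = 0. So γ is a root of x^4 - 586x^2 + 5329. This polynomial is irreducible over Q: it has no rational root (each ±√110 ± √183 is irrational), and any factorization into two quadratics over Q would force √(20130) ∈ Q (pairing opposite roots) or √110, √183 ∈ Q (other pairings), all impossible. Hence [Q(γ):Q] = 4 = [Q(√110, √183):Q], so Q(γ) = Q(√110, √183).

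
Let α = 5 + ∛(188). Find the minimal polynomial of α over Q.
m_α(x) = x^3 - 15x^2 + 75x - 313

Set β = α - 5 = ∛(188), so β^3 = 188. Then (α - 5)^3 - 188 = 0, i.e. α is a root of g(x) = (x - 5)^3 - 188 = x^3 - 15x^2 + 75x - 313. Since g(x) = h(x - 5) where h(x) = x^3 - 188, and h is irreducible over Q (because 188 is not a perfect cube, so h has no rational root, and a monic cubic with no rational root is irreducible), g is also irreducible (irreducibility is preserved under the substitution x → x - 5). Hence m_α(x) = x^3 - 15x^2 + 75x - 313.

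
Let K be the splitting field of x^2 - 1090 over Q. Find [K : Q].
[K : Q] = 2

f(x) = x^2 - 1090 factors as (x - √1090)(x + √1090). The splitting field is K = Q(√1090). Since 1090 is squarefree and > 1, it is not a perfect square, so x^2 - 1090 is irreducible over Q and [Q(√1090) : Q] = 2. Hence [K : Q] = 2.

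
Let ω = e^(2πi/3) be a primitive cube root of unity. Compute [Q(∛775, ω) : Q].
[Q(∛775, ω) : Q] = 6

[Q(∛775):Q] = 3 (min poly x^3 - 775, irreducible since 775 is not a perfect cube). [Q(ω):Q] = 2 (min poly x^2 + x + 1). Since Q(∛775) ⊂ R and ω ∉ R, we have ω ∉ Q(∛775), so x^2 + x + 1 remains irreducible over Q(∛775) and [Q(∛775, ω) : Q(∛775)] = 2. By the tower law, [Q(∛775, ω) : Q] = 3 · 2 = 6. (In fact Q(∛775, ω) is the splitting field of x^3 - 775 over Q.)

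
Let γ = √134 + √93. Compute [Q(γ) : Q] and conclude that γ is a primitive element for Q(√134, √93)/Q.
[Q(γ) : Q] = 4 (equivalently, Q(γ) = Q(√134, √93))

Obviously Q(γ) ⊆ Q(√134, √93), and [Q(√134, √93):Q] = 4 (since 134, 93 are distinct squarefree integers > 1 with 12462 not a perfect square). To show equality we compute the minimal polynomial of γ. From γ = √134 + √93: γ^2 = 134 + 2√(12462) + 93 = 227 + 2√(12462), so γ^2 - 227 = 2√(12462); squaring, (γ^2 - 227)^2 = 4·12462, i.e. γ^4 - 454γ^2 + 51529 - 49848 = 0, i.e. γ^4 - 454γ^2 + 1681 = 0. So γ is a root of x^4 - 454x^2 + 1681. This polynomial is irreducible over Q: it has no rational root (each ±√134 ± √93 is irrational), and any factorization into two quadratics over Q would force √(12462) ∈ Q (pairing opposite roots) or √134, √93 ∈ Q (other pairings), all impossible. Hence [Q(γ):Q] = 4 = [Q(√134, √93):Q], so Q(γ) = Q(√134, √93).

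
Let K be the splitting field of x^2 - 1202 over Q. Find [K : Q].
[K : Q] = 2

f(x) = x^2 - 1202 factors as (x - √1202)(x + √1202). The splitting field is K = Q(√1202). Since 1202 is squarefree and > 1, it is not a perfect square, so x^2 - 1202 is irreducible over Q and [Q(√1202) : Q] = 2. Hence [K : Q] = 2.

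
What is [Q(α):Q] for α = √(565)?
[Q(α):Q] = 2

[Q(α):Q] equals the degree of the minimal polynomial of α. Here α^2 = 565 and x^2 - 565 is irreducible (d = 565 is squarefree, ≠ 1, hence not a square), so deg(m_α) = 2. Thus [Q(α):Q] = 2.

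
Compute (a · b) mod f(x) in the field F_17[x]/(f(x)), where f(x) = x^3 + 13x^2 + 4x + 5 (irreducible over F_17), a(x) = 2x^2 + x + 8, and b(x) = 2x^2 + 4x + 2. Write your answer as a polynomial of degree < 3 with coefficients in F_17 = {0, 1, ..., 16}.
a · b ≡ 10x^2 + 12x + 5 (mod f(x))

Multiply in F_17[x]: a(x)·b(x) = (2x^2 + x + 8)·(2x^2 + 4x + 2) = 4x^4 + 10x^3 + 7x^2 + 16. This has degree ≥ 3, so divide by f(x) over F_17: 4x^4 + 10x^3 + 7x^2 + 16 = (4x + 9)·(x^3 + 13x^2 + 4x + 5) + (10x^2 + 12x + 5). Hence a·b ≡ 10x^2 + 12x + 5 (mod f). (F_17[x]/(f) is a field with 17^3 = 4913 elements since f is irreducible of degree 3.)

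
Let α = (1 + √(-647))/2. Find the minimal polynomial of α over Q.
m_α(x) = x^2 - x + 162

From 2α - 1 = √(-647), squaring gives (2α - 1)^2 = -647, i.e. 4α^2 - 4α + 1 = -647, so α^2 - α + (1 + 647)/4 = 0. Since -647 ≡ 1 (mod 4), (1 + 647)/4 = 162 ∈ Z. The polynomial x^2 - x + 162 has discriminant 1 - 4·(162) = -647, which is not a perfect square in Q (d = -647 is squarefree and ≠ 1), so x^2 - x + 162 is irreducible over Q. It is the minimal polynomial of α.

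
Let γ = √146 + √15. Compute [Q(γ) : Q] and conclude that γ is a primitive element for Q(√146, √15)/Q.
[Q(γ) : Q] = 4 (equivalently, Q(γ) = Q(√146, √15))

Obviously Q(γ) ⊆ Q(√146, √15), and [Q(√146, √15):Q] = 4 (since 146, 15 are distinct squarefree integers > 1 with 2190 not a perfect square). To show equality we compute the minimal polynomial of γ. From γ = √146 + √15: γ^2 = 146 + 2√(2190) + 15 = 161 + 2√(2190), so γ^2 - 161 = 2√(2190); squaring, (γ^2 - 161)^2 = 4·2190, i.e. γ^4 - 322γ^2 + 25921 - 8760 = 0, i.e. γ^4 - 322γ^2 + 17161 = 0. So γ is a root of x^4 - 322x^2 + 17161. This polynomial is irreducible over Q: it has no rational root (each ±√146 ± √15 is irrational), and any factorization into two quadratics over Q would force √(2190) ∈ Q (pairing opposite roots) or √146, √15 ∈ Q (other pairings), all impossible. Hence [Q(γ):Q] = 4 = [Q(√146, √15):Q], so Q(γ) = Q(√146, √15).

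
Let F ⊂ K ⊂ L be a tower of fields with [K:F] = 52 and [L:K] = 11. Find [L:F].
[L:F] = 572

The tower law says that for any tower of field extensions F ⊂ K ⊂ L with finite degrees, [L:F] = [L:K] · [K:F]. Here this gives [L:F] = 11 · 52 = 572.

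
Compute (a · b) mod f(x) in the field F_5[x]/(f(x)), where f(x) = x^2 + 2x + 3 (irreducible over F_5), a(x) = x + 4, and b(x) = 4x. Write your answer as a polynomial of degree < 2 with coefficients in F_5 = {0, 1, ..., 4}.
a · b ≡ 3x + 3 (mod f(x))

Multiply in F_5[x]: a(x)·b(x) = (x + 4)·(4x) = 4x^2 + x. This has degree ≥ 2, so divide by f(x) over F_5: 4x^2 + x = (4)·(x^2 + 2x + 3) + (3x + 3). Hence a·b ≡ 3x + 3 (mod f). (F_5[x]/(f) is a field with 5^2 = 25 elements since f is irreducible of degree 2.)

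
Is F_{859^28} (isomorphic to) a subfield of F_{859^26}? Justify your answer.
No: F_{859^28} is not a subfield of F_{859^26}

F_{p^m} embeds in F_{p^n} iff m | n. Here 28 ∤ 26 (since 26 = 0·28 + 26 with remainder 26 ≠ 0), so F_{859^28} is not a subfield of F_{859^26}. Equivalently: if it were, the tower law would give 28 = [F_{859^28}:F_859] dividing [F_{859^26}:F_859] = 26, contradiction.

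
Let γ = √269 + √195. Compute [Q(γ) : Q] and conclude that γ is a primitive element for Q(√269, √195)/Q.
[Q(γ) : Q] = 4 (equivalently, Q(γ) = Q(√269, √195))

Obviously Q(γ) ⊆ Q(√269, √195), and [Q(√269, √195):Q] = 4 (since 269, 195 are distinct squarefree integers > 1 with 52455 not a perfect square). To show equality we compute the minimal polynomial of γ. From γ = √269 + √195: γ^2 = 269 + 2√(52455) + 195 = 464 + 2√(52455), so γ^2 - 464 = 2√(52455); squaring, (γ^2 - 464)^2 = 4·52455, i.e. γ^4 - 928γ^2 + 215296 - 209820 = 0, i.e. γ^4 - 928γ^2 + 5476 = 0. So γ is a root of x^4 - 928x^2 + 5476. This polynomial is irreducible over Q: it has no rational root (each ±√269 ± √195 is irrational), and any factorization into two quadratics over Q would force √(52455) ∈ Q (pairing opposite roots) or √269, √195 ∈ Q (other pairings), all impossible. Hence [Q(γ):Q] = 4 = [Q(√269, √195):Q], so Q(γ) = Q(√269, √195).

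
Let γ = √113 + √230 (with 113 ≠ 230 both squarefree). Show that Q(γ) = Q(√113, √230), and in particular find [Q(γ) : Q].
[Q(γ) : Q] = 4 (equivalently, Q(γ) = Q(√113, √230))

Obviously Q(γ) ⊆ Q(√113, √230), and [Q(√113, √230):Q] = 4 (since 113, 230 are distinct squarefree integers > 1 with 25990 not a perfect square). To show equality we compute the minimal polynomial of γ. From γ = √113 + √230: γ^2 = 113 + 2√(25990) + 230 = 343 + 2√(25990), so γ^2 - 343 = 2√(25990); squaring, (γ^2 - 343)^2 = 4·25990, i.e. γ^4 - 686γ^2 + 117649 - 103960 = 0, i.e. γ^4 - 686γ^2 + 13689 = 0. So γ is a root of x^4 - 686x^2 + 13689. This polynomial is irreducible over Q: it has no rational root (each ±√113 ± √230 is irrational), and any factorization into two quadratics over Q would force √(25990) ∈ Q (pairing opposite roots) or √113, √230 ∈ Q (other pairings), all impossible. Hence [Q(γ):Q] = 4 = [Q(√113, √230):Q], so Q(γ) = Q(√113, √230).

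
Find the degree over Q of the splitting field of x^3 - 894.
[K : Q] = 6

The roots of x^3 - 894 are ∛894, ω∛894, ω^2∛894 where ω = e^(2πi/3) is a primitive cube root of unity, so K = Q(∛894, ω). Now [Q(∛894):Q] = 3 (since 894 is not a perfect cube, x^3 - 894 is irreducible) and [Q(ω):Q] = 2. Both 2 and 3 divide [K:Q], and [K:Q] ≤ 3·2 = 6, so [K:Q] = 6. (Equivalently: Q(∛894) ⊂ R but ω ∉ R, so [K : Q(∛894)] = 2.)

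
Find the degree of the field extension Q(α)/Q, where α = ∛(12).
[Q(α):Q] = 3

The minimal polynomial of α is x^3 - 12, irreducible over Q since 12 is not a perfect cube (so x^3 - 12 has no rational root). Hence [Q(α):Q] = deg(m_α) = 3.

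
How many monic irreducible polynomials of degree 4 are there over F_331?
There are 3000875790 monic irreducible polynomials of degree 4 over F_331

Each element of F_{331^4} that lies in no proper subfield is a root of exactly one monic irreducible of degree 4 over F_331, and each such polynomial has 4 distinct roots in F_{331^4}. By Möbius inversion the count is N_331(4) = (1/4) Σ_{d|4} μ(4/d) · 331^d = (1/4)(μ(4)·331^1 + μ(2)·331^2 + μ(1)·331^4) = 12003503160/4 = 3000875790.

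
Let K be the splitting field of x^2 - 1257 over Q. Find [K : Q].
[K : Q] = 2

f(x) = x^2 - 1257 factors as (x - √1257)(x + √1257). The splitting field is K = Q(√1257). Since 1257 is squarefree and > 1, it is not a perfect square, so x^2 - 1257 is irreducible over Q and [Q(√1257) : Q] = 2. Hence [K : Q] = 2.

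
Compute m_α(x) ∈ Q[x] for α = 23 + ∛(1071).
m_α(x) = x^3 - 69x^2 + 1587x - 13238

Set β = α - 23 = ∛(1071), so β^3 = 1071. Then (α - 23)^3 - 1071 = 0, i.e. α is a root of g(x) = (x - 23)^3 - 1071 = x^3 - 69x^2 + 1587x - 13238. Since g(x) = h(x - 23) where h(x) = x^3 - 1071, and h is irreducible over Q (because 1071 is not a perfect cube, so h has no rational root, and a monic cubic with no rational root is irreducible), g is also irreducible (irreducibility is preserved under the substitution x → x - 23). Hence m_α(x) = x^3 - 69x^2 + 1587x - 13238.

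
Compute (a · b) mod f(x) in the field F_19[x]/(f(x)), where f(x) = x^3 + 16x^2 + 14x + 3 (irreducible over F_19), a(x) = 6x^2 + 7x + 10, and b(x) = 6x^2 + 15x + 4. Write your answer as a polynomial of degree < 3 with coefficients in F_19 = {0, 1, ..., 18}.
a · b ≡ 6x^2 + 16x + 4 (mod f(x))

Multiply in F_19[x]: a(x)·b(x) = (6x^2 + 7x + 10)·(6x^2 + 15x + 4) = 17x^4 + 18x^3 + 18x^2 + 7x + 2. This has degree ≥ 3, so divide by f(x) over F_19: 17x^4 + 18x^3 + 18x^2 + 7x + 2 = (17x + 12)·(x^3 + 16x^2 + 14x + 3) + (6x^2 + 16x + 4). Hence a·b ≡ 6x^2 + 16x + 4 (mod f). (F_19[x]/(f) is a field with 19^3 = 6859 elements since f is irreducible of degree 3.)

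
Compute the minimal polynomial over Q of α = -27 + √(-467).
m_α(x) = x^2 + 54x + 1196

From α + 27 = √(-467), squaring gives (α + 27)^2 = -467, i.e. α^2 + 54α + 729 = -467, so α^2 + 54α + 1196 = 0. The discriminant of x^2 + 54x + 1196 is (54)^2 - 4·(1196) = 2916 - 4784 = -1868, and 4·(-467) is not a perfect square in Q since -467 is squarefree and ≠ 1. Hence x^2 + 54x + 1196 is irreducible over Q and is the minimal polynomial of α.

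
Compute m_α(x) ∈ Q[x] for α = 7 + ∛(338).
m_α(x) = x^3 - 21x^2 + 147x - 681

Set β = α - 7 = ∛(338), so β^3 = 338. Then (α - 7)^3 - 338 = 0, i.e. α is a root of g(x) = (x - 7)^3 - 338 = x^3 - 21x^2 + 147x - 681. Since g(x) = h(x - 7) where h(x) = x^3 - 338, and h is irreducible over Q (because 338 is not a perfect cube, so h has no rational root, and a monic cubic with no rational root is irreducible), g is also irreducible (irreducibility is preserved under the substitution x → x - 7). Hence m_α(x) = x^3 - 21x^2 + 147x - 681.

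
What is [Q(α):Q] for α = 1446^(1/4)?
[Q(α):Q] = 4

α is a root of x^4 - 1446. By Eisenstein's criterion at the prime p = 2 (which divides the constant term 1446 but p^2 = 4 does not, since 1446 is squarefree), x^4 - 1446 is irreducible over Q. Hence [Q(α):Q] = 4.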